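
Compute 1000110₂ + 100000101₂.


Align and add column by column (LSB to MSB, carry propagating):
  0001000110
+ 0100000101
  ----------
  col 0: 0 + 1 + 0 (carry in) = 1 → bit 1, carry out 0
  col 1: 1 + 0 + 0 (carry in) = 1 → bit 1, carry out 0
  col 2: 1 + 1 + 0 (carry in) = 2 → bit 0, carry out 1
  col 3: 0 + 0 + 1 (carry in) = 1 → bit 1, carry out 0
  col 4: 0 + 0 + 0 (carry in) = 0 → bit 0, carry out 0
  col 5: 0 + 0 + 0 (carry in) = 0 → bit 0, carry out 0
  col 6: 1 + 0 + 0 (carry in) = 1 → bit 1, carry out 0
  col 7: 0 + 0 + 0 (carry in) = 0 → bit 0, carry out 0
  col 8: 0 + 1 + 0 (carry in) = 1 → bit 1, carry out 0
  col 9: 0 + 0 + 0 (carry in) = 0 → bit 0, carry out 0
Reading bits MSB→LSB: 0101001011
Strip leading zeros: 101001011
= 101001011


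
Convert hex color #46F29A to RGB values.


Hex: #46F29A
R = 46₁₆ = 70
G = F2₁₆ = 242
B = 9A₁₆ = 154
= RGB(70, 242, 154)


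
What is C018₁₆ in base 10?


Positional values:
Position 0: 8 × 16^0 = 8 × 1 = 8
Position 1: 1 × 16^1 = 1 × 16 = 16
Position 2: 0 × 16^2 = 0 × 256 = 0
Position 3: C × 16^3 = 12 × 4096 = 49152
Sum = 8 + 16 + 0 + 49152
= 49176


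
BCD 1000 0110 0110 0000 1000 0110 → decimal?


Each 4-bit group → digit:
  1000 → 8
  0110 → 6
  0110 → 6
  0000 → 0
  1000 → 8
  0110 → 6
= 866086


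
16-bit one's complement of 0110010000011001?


Original: 0110010000011001
Invert all bits:
  bit 0: 0 → 1
  bit 1: 1 → 0
  bit 2: 1 → 0
  bit 3: 0 → 1
  bit 4: 0 → 1
  bit 5: 1 → 0
  bit 6: 0 → 1
  bit 7: 0 → 1
  bit 8: 0 → 1
  bit 9: 0 → 1
  bit 10: 0 → 1
  bit 11: 1 → 0
  bit 12: 1 → 0
  bit 13: 0 → 1
  bit 14: 0 → 1
  bit 15: 1 → 0
= 1001101111100110


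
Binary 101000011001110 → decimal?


Positional values:
Bit 1: 1 × 2^1 = 2
Bit 2: 1 × 2^2 = 4
Bit 3: 1 × 2^3 = 8
Bit 6: 1 × 2^6 = 64
Bit 7: 1 × 2^7 = 128
Bit 12: 1 × 2^12 = 4096
Bit 14: 1 × 2^14 = 16384
Sum = 2 + 4 + 8 + 64 + 128 + 4096 + 16384
= 20686


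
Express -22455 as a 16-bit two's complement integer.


Original: 0101011110110111
Step 1 - Invert all bits: 1010100001001000
Step 2 - Add 1: 1010100001001000 + 1
= 1010100001001001 (represents -22455)


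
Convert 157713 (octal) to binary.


Each octal digit → 3 binary bits:
  1 = 001
  5 = 101
  7 = 111
  7 = 111
  1 = 001
  3 = 011
Concatenate: 001 101 111 111 001 011
= 001101111111001011


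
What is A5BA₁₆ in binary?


Each hex digit → 4 binary bits:
  A = 1010
  5 = 0101
  B = 1011
  A = 1010
Concatenate: 1010 0101 1011 1010
= 1010010110111010


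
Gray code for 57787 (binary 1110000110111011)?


Binary: 1110000110111011
Gray code: G = B XOR (B >> 1)
B >> 1 = 0111000011011101
1110000110111011 XOR 0111000011011101:
  1 XOR 0 = 1
  1 XOR 1 = 0
  1 XOR 1 = 0
  0 XOR 1 = 1
  0 XOR 0 = 0
  0 XOR 0 = 0
  0 XOR 0 = 0
  1 XOR 0 = 1
  1 XOR 1 = 0
  0 XOR 1 = 1
  1 XOR 0 = 1
  1 XOR 1 = 0
  1 XOR 1 = 0
  0 XOR 1 = 1
  1 XOR 0 = 1
  1 XOR 1 = 0
= 1001000101100110


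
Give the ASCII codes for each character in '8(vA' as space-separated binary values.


String: '8(vA'  (4 characters)
Per-character ASCII lookup:
  '8': digits start at 48: '8' = 48 + 8 = 56 → 111000
  '(': special character: '(' = 40 → 101000
  'v': lowercase starts at 97: 'v' = 97 + 21 = 118 → 1110110
  'A': uppercase starts at 65: 'A' = 65 + 0 = 65 → 1000001
= 111000 101000 1110110 1000001


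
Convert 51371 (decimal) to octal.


Divide by 8 repeatedly:
51371 ÷ 8 = 6421 remainder 3
6421 ÷ 8 = 802 remainder 5
802 ÷ 8 = 100 remainder 2
100 ÷ 8 = 12 remainder 4
12 ÷ 8 = 1 remainder 4
1 ÷ 8 = 0 remainder 1
Reading remainders bottom-up:
= 0o144253


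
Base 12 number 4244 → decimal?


Positional values (base 12):
  4 × 12^0 = 4 × 1 = 4
  4 × 12^1 = 4 × 12 = 48
  2 × 12^2 = 2 × 144 = 288
  4 × 12^3 = 4 × 1728 = 6912
Sum = 4 + 48 + 288 + 6912
= 7252


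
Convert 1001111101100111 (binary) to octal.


Group into 3-bit groups: 001001111101100111
  001 = 1
  001 = 1
  111 = 7
  101 = 5
  100 = 4
  111 = 7
= 0o117547


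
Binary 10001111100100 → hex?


Group into 4-bit nibbles: 0010001111100100
  0010 = 2
  0011 = 3
  1110 = E
  0100 = 4
= 0x23E4


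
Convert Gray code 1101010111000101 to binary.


Gray code: 1101010111000101
MSB stays the same: 1
Each subsequent bit = prev_binary XOR current_gray:
  B[1] = 1 XOR 1 = 0
  B[2] = 0 XOR 0 = 0
  B[3] = 0 XOR 1 = 1
  B[4] = 1 XOR 0 = 1
  B[5] = 1 XOR 1 = 0
  B[6] = 0 XOR 0 = 0
  B[7] = 0 XOR 1 = 1
  B[8] = 1 XOR 1 = 0
  B[9] = 0 XOR 1 = 1
  B[10] = 1 XOR 0 = 1
  B[11] = 1 XOR 0 = 1
  B[12] = 1 XOR 0 = 1
  B[13] = 1 XOR 1 = 0
  B[14] = 0 XOR 0 = 0
  B[15] = 0 XOR 1 = 1
= 1001100101111001 (39289 decimal)


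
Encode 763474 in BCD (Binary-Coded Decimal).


Each digit → 4-bit binary:
  7 → 0111
  6 → 0110
  3 → 0011
  4 → 0100
  7 → 0111
  4 → 0100
= 0111 0110 0011 0100 0111 0100


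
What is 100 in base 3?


Divide by 3 repeatedly:
100 ÷ 3 = 33 remainder 1
33 ÷ 3 = 11 remainder 0
11 ÷ 3 = 3 remainder 2
3 ÷ 3 = 1 remainder 0
1 ÷ 3 = 0 remainder 1
Reading remainders bottom-up:
= 10201


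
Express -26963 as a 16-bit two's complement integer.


Original: 0110100101010011
Step 1 - Invert all bits: 1001011010101100
Step 2 - Add 1: 1001011010101100 + 1
= 1001011010101101 (represents -26963)


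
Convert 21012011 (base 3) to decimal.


Positional values (base 3):
  1 × 3^0 = 1 × 1 = 1
  1 × 3^1 = 1 × 3 = 3
  0 × 3^2 = 0 × 9 = 0
  2 × 3^3 = 2 × 27 = 54
  1 × 3^4 = 1 × 81 = 81
  0 × 3^5 = 0 × 243 = 0
  1 × 3^6 = 1 × 729 = 729
  2 × 3^7 = 2 × 2187 = 4374
Sum = 1 + 3 + 0 + 54 + 81 + 0 + 729 + 4374
= 5242


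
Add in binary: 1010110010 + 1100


Align and add column by column (LSB to MSB, carry propagating):
  01010110010
+ 00000001100
  -----------
  col 0: 0 + 0 + 0 (carry in) = 0 → bit 0, carry out 0
  col 1: 1 + 0 + 0 (carry in) = 1 → bit 1, carry out 0
  col 2: 0 + 1 + 0 (carry in) = 1 → bit 1, carry out 0
  col 3: 0 + 1 + 0 (carry in) = 1 → bit 1, carry out 0
  col 4: 1 + 0 + 0 (carry in) = 1 → bit 1, carry out 0
  col 5: 1 + 0 + 0 (carry in) = 1 → bit 1, carry out 0
  col 6: 0 + 0 + 0 (carry in) = 0 → bit 0, carry out 0
  col 7: 1 + 0 + 0 (carry in) = 1 → bit 1, carry out 0
  col 8: 0 + 0 + 0 (carry in) = 0 → bit 0, carry out 0
  col 9: 1 + 0 + 0 (carry in) = 1 → bit 1, carry out 0
  col 10: 0 + 0 + 0 (carry in) = 0 → bit 0, carry out 0
Reading bits MSB→LSB: 01010111110
Strip leading zeros: 1010111110
= 1010111110


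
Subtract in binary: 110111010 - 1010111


Align and subtract column by column (LSB to MSB, borrowing when needed):
  110111010
- 001010111
  ---------
  col 0: (0 - 0 borrow-in) - 1 → borrow from next column: (0+2) - 1 = 1, borrow out 1
  col 1: (1 - 1 borrow-in) - 1 → borrow from next column: (0+2) - 1 = 1, borrow out 1
  col 2: (0 - 1 borrow-in) - 1 → borrow from next column: (-1+2) - 1 = 0, borrow out 1
  col 3: (1 - 1 borrow-in) - 0 → 0 - 0 = 0, borrow out 0
  col 4: (1 - 0 borrow-in) - 1 → 1 - 1 = 0, borrow out 0
  col 5: (1 - 0 borrow-in) - 0 → 1 - 0 = 1, borrow out 0
  col 6: (0 - 0 borrow-in) - 1 → borrow from next column: (0+2) - 1 = 1, borrow out 1
  col 7: (1 - 1 borrow-in) - 0 → 0 - 0 = 0, borrow out 0
  col 8: (1 - 0 borrow-in) - 0 → 1 - 0 = 1, borrow out 0
Reading bits MSB→LSB: 101100011
Strip leading zeros: 101100011
= 101100011


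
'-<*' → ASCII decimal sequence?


String: '-<*'  (3 characters)
Per-character ASCII lookup:
  '-': special character: '-' = 45
  '<': special character: '<' = 60
  '*': special character: '*' = 42
= 45 60 42


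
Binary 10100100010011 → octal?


Group into 3-bit groups: 010100100010011
  010 = 2
  100 = 4
  100 = 4
  010 = 2
  011 = 3
= 0o24423


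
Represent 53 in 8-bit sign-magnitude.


Sign bit: 0 (positive)
Magnitude: 53 = 0110101
= 00110101


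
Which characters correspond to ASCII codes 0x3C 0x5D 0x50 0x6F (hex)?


Codes (hex): 0x3C 0x5D 0x50 0x6F
Per-code ASCII lookup:
  0x3C = 60  (special character) → '<'
  0x5D = 93  (special character) → ']'
  0x50 = 80  (range 65-90: uppercase, 80 - 65 = 15) → 'P'
  0x6F = 111  (range 97-122: lowercase, 111 - 97 = 14) → 'o'
= '<]Po'


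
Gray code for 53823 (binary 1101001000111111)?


Binary: 1101001000111111
Gray code: G = B XOR (B >> 1)
B >> 1 = 0110100100011111
1101001000111111 XOR 0110100100011111:
  1 XOR 0 = 1
  1 XOR 1 = 0
  0 XOR 1 = 1
  1 XOR 0 = 1
  0 XOR 1 = 1
  0 XOR 0 = 0
  1 XOR 0 = 1
  0 XOR 1 = 1
  0 XOR 0 = 0
  0 XOR 0 = 0
  1 XOR 0 = 1
  1 XOR 1 = 0
  1 XOR 1 = 0
  1 XOR 1 = 0
  1 XOR 1 = 0
  1 XOR 1 = 0
= 1011101100100000


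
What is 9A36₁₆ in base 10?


Positional values:
Position 0: 6 × 16^0 = 6 × 1 = 6
Position 1: 3 × 16^1 = 3 × 16 = 48
Position 2: A × 16^2 = 10 × 256 = 2560
Position 3: 9 × 16^3 = 9 × 4096 = 36864
Sum = 6 + 48 + 2560 + 36864
= 39478


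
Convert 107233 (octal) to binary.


Each octal digit → 3 binary bits:
  1 = 001
  0 = 000
  7 = 111
  2 = 010
  3 = 011
  3 = 011
Concatenate: 001 000 111 010 011 011
= 001000111010011011


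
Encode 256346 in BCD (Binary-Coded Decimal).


Each digit → 4-bit binary:
  2 → 0010
  5 → 0101
  6 → 0110
  3 → 0011
  4 → 0100
  6 → 0110
= 0010 0101 0110 0011 0100 0110


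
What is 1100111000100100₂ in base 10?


Positional values:
Bit 2: 1 × 2^2 = 4
Bit 5: 1 × 2^5 = 32
Bit 9: 1 × 2^9 = 512
Bit 10: 1 × 2^10 = 1024
Bit 11: 1 × 2^11 = 2048
Bit 14: 1 × 2^14 = 16384
Bit 15: 1 × 2^15 = 32768
Sum = 4 + 32 + 512 + 1024 + 2048 + 16384 + 32768
= 52772


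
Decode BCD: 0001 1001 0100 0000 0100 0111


Each 4-bit group → digit:
  0001 → 1
  1001 → 9
  0100 → 4
  0000 → 0
  0100 → 4
  0111 → 7
= 194047


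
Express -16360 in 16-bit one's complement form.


Original: 0011111111101000
Invert all bits:
  bit 0: 0 → 1
  bit 1: 0 → 1
  bit 2: 1 → 0
  bit 3: 1 → 0
  bit 4: 1 → 0
  bit 5: 1 → 0
  bit 6: 1 → 0
  bit 7: 1 → 0
  bit 8: 1 → 0
  bit 9: 1 → 0
  bit 10: 1 → 0
  bit 11: 0 → 1
  bit 12: 1 → 0
  bit 13: 0 → 1
  bit 14: 0 → 1
  bit 15: 0 → 1
= 1100000000010111


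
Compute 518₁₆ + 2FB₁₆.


Align and add column by column (LSB to MSB, each column mod 16 with carry):
  0518
+ 02FB
  ----
  col 0: 8(8) + B(11) + 0 (carry in) = 19 → 3(3), carry out 1
  col 1: 1(1) + F(15) + 1 (carry in) = 17 → 1(1), carry out 1
  col 2: 5(5) + 2(2) + 1 (carry in) = 8 → 8(8), carry out 0
  col 3: 0(0) + 0(0) + 0 (carry in) = 0 → 0(0), carry out 0
Reading digits MSB→LSB: 0813
Strip leading zeros: 813
= 0x813


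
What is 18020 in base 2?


Divide by 2 repeatedly:
18020 ÷ 2 = 9010 remainder 0
9010 ÷ 2 = 4505 remainder 0
4505 ÷ 2 = 2252 remainder 1
2252 ÷ 2 = 1126 remainder 0
1126 ÷ 2 = 563 remainder 0
563 ÷ 2 = 281 remainder 1
281 ÷ 2 = 140 remainder 1
140 ÷ 2 = 70 remainder 0
70 ÷ 2 = 35 remainder 0
35 ÷ 2 = 17 remainder 1
17 ÷ 2 = 8 remainder 1
8 ÷ 2 = 4 remainder 0
4 ÷ 2 = 2 remainder 0
2 ÷ 2 = 1 remainder 0
1 ÷ 2 = 0 remainder 1
Reading remainders bottom-up:
= 100011001100100


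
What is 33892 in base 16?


Divide by 16 repeatedly:
33892 ÷ 16 = 2118 remainder 4 (4)
2118 ÷ 16 = 132 remainder 6 (6)
132 ÷ 16 = 8 remainder 4 (4)
8 ÷ 16 = 0 remainder 8 (8)
Reading remainders bottom-up:
= 0x8464


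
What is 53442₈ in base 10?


Positional values:
Position 0: 2 × 8^0 = 2
Position 1: 4 × 8^1 = 32
Position 2: 4 × 8^2 = 256
Position 3: 3 × 8^3 = 1536
Position 4: 5 × 8^4 = 20480
Sum = 2 + 32 + 256 + 1536 + 20480
= 22306


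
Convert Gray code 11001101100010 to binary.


Gray code: 11001101100010
MSB stays the same: 1
Each subsequent bit = prev_binary XOR current_gray:
  B[1] = 1 XOR 1 = 0
  B[2] = 0 XOR 0 = 0
  B[3] = 0 XOR 0 = 0
  B[4] = 0 XOR 1 = 1
  B[5] = 1 XOR 1 = 0
  B[6] = 0 XOR 0 = 0
  B[7] = 0 XOR 1 = 1
  B[8] = 1 XOR 1 = 0
  B[9] = 0 XOR 0 = 0
  B[10] = 0 XOR 0 = 0
  B[11] = 0 XOR 0 = 0
  B[12] = 0 XOR 1 = 1
  B[13] = 1 XOR 0 = 1
= 10001001000011 (8771 decimal)


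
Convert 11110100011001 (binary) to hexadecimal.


Group into 4-bit nibbles: 0011110100011001
  0011 = 3
  1101 = D
  0001 = 1
  1001 = 9
= 0x3D19


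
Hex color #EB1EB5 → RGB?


Hex: #EB1EB5
R = EB₁₆ = 235
G = 1E₁₆ = 30
B = B5₁₆ = 181
= RGB(235, 30, 181)


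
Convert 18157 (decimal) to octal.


Divide by 8 repeatedly:
18157 ÷ 8 = 2269 remainder 5
2269 ÷ 8 = 283 remainder 5
283 ÷ 8 = 35 remainder 3
35 ÷ 8 = 4 remainder 3
4 ÷ 8 = 0 remainder 4
Reading remainders bottom-up:
= 0o43355


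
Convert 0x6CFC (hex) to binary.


Each hex digit → 4 binary bits:
  6 = 0110
  C = 1100
  F = 1111
  C = 1100
Concatenate: 0110 1100 1111 1100
= 0110110011111100


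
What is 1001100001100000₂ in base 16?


Group into 4-bit nibbles: 1001100001100000
  1001 = 9
  1000 = 8
  0110 = 6
  0000 = 0
= 0x9860


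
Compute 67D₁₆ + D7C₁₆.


Align and add column by column (LSB to MSB, each column mod 16 with carry):
  067D
+ 0D7C
  ----
  col 0: D(13) + C(12) + 0 (carry in) = 25 → 9(9), carry out 1
  col 1: 7(7) + 7(7) + 1 (carry in) = 15 → F(15), carry out 0
  col 2: 6(6) + D(13) + 0 (carry in) = 19 → 3(3), carry out 1
  col 3: 0(0) + 0(0) + 1 (carry in) = 1 → 1(1), carry out 0
Reading digits MSB→LSB: 13F9
Strip leading zeros: 13F9
= 0x13F9


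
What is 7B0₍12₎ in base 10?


Positional values (base 12):
  0 × 12^0 = 0 × 1 = 0
  B × 12^1 = 11 × 12 = 132
  7 × 12^2 = 7 × 144 = 1008
Sum = 0 + 132 + 1008
= 1140


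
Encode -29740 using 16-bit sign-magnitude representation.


Sign bit: 1 (negative)
Magnitude: 29740 = 111010000101100
= 1111010000101100


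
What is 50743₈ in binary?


Each octal digit → 3 binary bits:
  5 = 101
  0 = 000
  7 = 111
  4 = 100
  3 = 011
Concatenate: 101 000 111 100 011
= 101000111100011


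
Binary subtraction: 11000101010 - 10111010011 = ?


Align and subtract column by column (LSB to MSB, borrowing when needed):
  11000101010
- 10111010011
  -----------
  col 0: (0 - 0 borrow-in) - 1 → borrow from next column: (0+2) - 1 = 1, borrow out 1
  col 1: (1 - 1 borrow-in) - 1 → borrow from next column: (0+2) - 1 = 1, borrow out 1
  col 2: (0 - 1 borrow-in) - 0 → borrow from next column: (-1+2) - 0 = 1, borrow out 1
  col 3: (1 - 1 borrow-in) - 0 → 0 - 0 = 0, borrow out 0
  col 4: (0 - 0 borrow-in) - 1 → borrow from next column: (0+2) - 1 = 1, borrow out 1
  col 5: (1 - 1 borrow-in) - 0 → 0 - 0 = 0, borrow out 0
  col 6: (0 - 0 borrow-in) - 1 → borrow from next column: (0+2) - 1 = 1, borrow out 1
  col 7: (0 - 1 borrow-in) - 1 → borrow from next column: (-1+2) - 1 = 0, borrow out 1
  col 8: (0 - 1 borrow-in) - 1 → borrow from next column: (-1+2) - 1 = 0, borrow out 1
  col 9: (1 - 1 borrow-in) - 0 → 0 - 0 = 0, borrow out 0
  col 10: (1 - 0 borrow-in) - 1 → 1 - 1 = 0, borrow out 0
Reading bits MSB→LSB: 00001010111
Strip leading zeros: 1010111
= 1010111


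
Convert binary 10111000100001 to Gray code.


Binary: 10111000100001
Gray code: G = B XOR (B >> 1)
B >> 1 = 01011100010000
10111000100001 XOR 01011100010000:
  1 XOR 0 = 1
  0 XOR 1 = 1
  1 XOR 0 = 1
  1 XOR 1 = 0
  1 XOR 1 = 0
  0 XOR 1 = 1
  0 XOR 0 = 0
  0 XOR 0 = 0
  1 XOR 0 = 1
  0 XOR 1 = 1
  0 XOR 0 = 0
  0 XOR 0 = 0
  0 XOR 0 = 0
  1 XOR 0 = 1
= 11100100110001


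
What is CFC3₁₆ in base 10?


Positional values:
Position 0: 3 × 16^0 = 3 × 1 = 3
Position 1: C × 16^1 = 12 × 16 = 192
Position 2: F × 16^2 = 15 × 256 = 3840
Position 3: C × 16^3 = 12 × 4096 = 49152
Sum = 3 + 192 + 3840 + 49152
= 53187


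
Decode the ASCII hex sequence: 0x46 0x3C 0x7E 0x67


Codes (hex): 0x46 0x3C 0x7E 0x67
Per-code ASCII lookup:
  0x46 = 70  (range 65-90: uppercase, 70 - 65 = 5) → 'F'
  0x3C = 60  (special character) → '<'
  0x7E = 126  (special character) → '~'
  0x67 = 103  (range 97-122: lowercase, 103 - 97 = 6) → 'g'
= 'F<~g'


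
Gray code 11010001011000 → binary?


Gray code: 11010001011000
MSB stays the same: 1
Each subsequent bit = prev_binary XOR current_gray:
  B[1] = 1 XOR 1 = 0
  B[2] = 0 XOR 0 = 0
  B[3] = 0 XOR 1 = 1
  B[4] = 1 XOR 0 = 1
  B[5] = 1 XOR 0 = 1
  B[6] = 1 XOR 0 = 1
  B[7] = 1 XOR 1 = 0
  B[8] = 0 XOR 0 = 0
  B[9] = 0 XOR 1 = 1
  B[10] = 1 XOR 1 = 0
  B[11] = 0 XOR 0 = 0
  B[12] = 0 XOR 0 = 0
  B[13] = 0 XOR 0 = 0
= 10011110010000 (10128 decimal)


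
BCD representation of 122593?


Each digit → 4-bit binary:
  1 → 0001
  2 → 0010
  2 → 0010
  5 → 0101
  9 → 1001
  3 → 0011
= 0001 0010 0010 0101 1001 0011


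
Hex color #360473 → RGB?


Hex: #360473
R = 36₁₆ = 54
G = 04₁₆ = 4
B = 73₁₆ = 115
= RGB(54, 4, 115)


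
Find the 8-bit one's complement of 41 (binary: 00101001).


Original: 00101001
Invert all bits:
  bit 0: 0 → 1
  bit 1: 0 → 1
  bit 2: 1 → 0
  bit 3: 0 → 1
  bit 4: 1 → 0
  bit 5: 0 → 1
  bit 6: 0 → 1
  bit 7: 1 → 0
= 11010110


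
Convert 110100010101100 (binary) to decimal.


Positional values:
Bit 2: 1 × 2^2 = 4
Bit 3: 1 × 2^3 = 8
Bit 5: 1 × 2^5 = 32
Bit 7: 1 × 2^7 = 128
Bit 11: 1 × 2^11 = 2048
Bit 13: 1 × 2^13 = 8192
Bit 14: 1 × 2^14 = 16384
Sum = 4 + 8 + 32 + 128 + 2048 + 8192 + 16384
= 26796


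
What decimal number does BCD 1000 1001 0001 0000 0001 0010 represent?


Each 4-bit group → digit:
  1000 → 8
  1001 → 9
  0001 → 1
  0000 → 0
  0001 → 1
  0010 → 2
= 891012


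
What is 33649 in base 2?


Divide by 2 repeatedly:
33649 ÷ 2 = 16824 remainder 1
16824 ÷ 2 = 8412 remainder 0
8412 ÷ 2 = 4206 remainder 0
4206 ÷ 2 = 2103 remainder 0
2103 ÷ 2 = 1051 remainder 1
1051 ÷ 2 = 525 remainder 1
525 ÷ 2 = 262 remainder 1
262 ÷ 2 = 131 remainder 0
131 ÷ 2 = 65 remainder 1
65 ÷ 2 = 32 remainder 1
32 ÷ 2 = 16 remainder 0
16 ÷ 2 = 8 remainder 0
8 ÷ 2 = 4 remainder 0
4 ÷ 2 = 2 remainder 0
2 ÷ 2 = 1 remainder 0
1 ÷ 2 = 0 remainder 1
Reading remainders bottom-up:
= 1000001101110001


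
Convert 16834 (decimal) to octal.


Divide by 8 repeatedly:
16834 ÷ 8 = 2104 remainder 2
2104 ÷ 8 = 263 remainder 0
263 ÷ 8 = 32 remainder 7
32 ÷ 8 = 4 remainder 0
4 ÷ 8 = 0 remainder 4
Reading remainders bottom-up:
= 0o40702


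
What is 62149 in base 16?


Divide by 16 repeatedly:
62149 ÷ 16 = 3884 remainder 5 (5)
3884 ÷ 16 = 242 remainder 12 (C)
242 ÷ 16 = 15 remainder 2 (2)
15 ÷ 16 = 0 remainder 15 (F)
Reading remainders bottom-up:
= 0xF2C5


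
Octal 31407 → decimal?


Positional values:
Position 0: 7 × 8^0 = 7
Position 1: 0 × 8^1 = 0
Position 2: 4 × 8^2 = 256
Position 3: 1 × 8^3 = 512
Position 4: 3 × 8^4 = 12288
Sum = 7 + 0 + 256 + 512 + 12288
= 13063


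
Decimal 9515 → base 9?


Divide by 9 repeatedly:
9515 ÷ 9 = 1057 remainder 2
1057 ÷ 9 = 117 remainder 4
117 ÷ 9 = 13 remainder 0
13 ÷ 9 = 1 remainder 4
1 ÷ 9 = 0 remainder 1
Reading remainders bottom-up:
= 14042


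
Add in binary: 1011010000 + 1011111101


Align and add column by column (LSB to MSB, carry propagating):
  01011010000
+ 01011111101
  -----------
  col 0: 0 + 1 + 0 (carry in) = 1 → bit 1, carry out 0
  col 1: 0 + 0 + 0 (carry in) = 0 → bit 0, carry out 0
  col 2: 0 + 1 + 0 (carry in) = 1 → bit 1, carry out 0
  col 3: 0 + 1 + 0 (carry in) = 1 → bit 1, carry out 0
  col 4: 1 + 1 + 0 (carry in) = 2 → bit 0, carry out 1
  col 5: 0 + 1 + 1 (carry in) = 2 → bit 0, carry out 1
  col 6: 1 + 1 + 1 (carry in) = 3 → bit 1, carry out 1
  col 7: 1 + 1 + 1 (carry in) = 3 → bit 1, carry out 1
  col 8: 0 + 0 + 1 (carry in) = 1 → bit 1, carry out 0
  col 9: 1 + 1 + 0 (carry in) = 2 → bit 0, carry out 1
  col 10: 0 + 0 + 1 (carry in) = 1 → bit 1, carry out 0
Reading bits MSB→LSB: 10111001101
Strip leading zeros: 10111001101
= 10111001101


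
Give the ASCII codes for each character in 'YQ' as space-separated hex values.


String: 'YQ'  (2 characters)
Per-character ASCII lookup:
  'Y': uppercase starts at 65: 'Y' = 65 + 24 = 89 → 0x59
  'Q': uppercase starts at 65: 'Q' = 65 + 16 = 81 → 0x51
= 0x59 0x51


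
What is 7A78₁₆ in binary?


Each hex digit → 4 binary bits:
  7 = 0111
  A = 1010
  7 = 0111
  8 = 1000
Concatenate: 0111 1010 0111 1000
= 0111101001111000


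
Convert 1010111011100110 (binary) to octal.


Group into 3-bit groups: 001010111011100110
  001 = 1
  010 = 2
  111 = 7
  011 = 3
  100 = 4
  110 = 6
= 0o127346


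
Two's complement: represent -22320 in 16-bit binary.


Original: 0101011100110000
Step 1 - Invert all bits: 1010100011001111
Step 2 - Add 1: 1010100011001111 + 1
= 1010100011010000 (represents -22320)


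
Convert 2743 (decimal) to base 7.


Divide by 7 repeatedly:
2743 ÷ 7 = 391 remainder 6
391 ÷ 7 = 55 remainder 6
55 ÷ 7 = 7 remainder 6
7 ÷ 7 = 1 remainder 0
1 ÷ 7 = 0 remainder 1
Reading remainders bottom-up:
= 10666


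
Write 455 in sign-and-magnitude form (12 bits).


Sign bit: 0 (positive)
Magnitude: 455 = 00111000111
= 000111000111


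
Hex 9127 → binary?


Each hex digit → 4 binary bits:
  9 = 1001
  1 = 0001
  2 = 0010
  7 = 0111
Concatenate: 1001 0001 0010 0111
= 1001000100100111


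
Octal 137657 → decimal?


Positional values:
Position 0: 7 × 8^0 = 7
Position 1: 5 × 8^1 = 40
Position 2: 6 × 8^2 = 384
Position 3: 7 × 8^3 = 3584
Position 4: 3 × 8^4 = 12288
Position 5: 1 × 8^5 = 32768
Sum = 7 + 40 + 384 + 3584 + 12288 + 32768
= 49071


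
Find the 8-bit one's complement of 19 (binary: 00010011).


Original: 00010011
Invert all bits:
  bit 0: 0 → 1
  bit 1: 0 → 1
  bit 2: 0 → 1
  bit 3: 1 → 0
  bit 4: 0 → 1
  bit 5: 0 → 1
  bit 6: 1 → 0
  bit 7: 1 → 0
= 11101100


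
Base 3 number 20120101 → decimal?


Positional values (base 3):
  1 × 3^0 = 1 × 1 = 1
  0 × 3^1 = 0 × 3 = 0
  1 × 3^2 = 1 × 9 = 9
  0 × 3^3 = 0 × 27 = 0
  2 × 3^4 = 2 × 81 = 162
  1 × 3^5 = 1 × 243 = 243
  0 × 3^6 = 0 × 729 = 0
  2 × 3^7 = 2 × 2187 = 4374
Sum = 1 + 0 + 9 + 0 + 162 + 243 + 0 + 4374
= 4789


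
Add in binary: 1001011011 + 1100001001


Align and add column by column (LSB to MSB, carry propagating):
  01001011011
+ 01100001001
  -----------
  col 0: 1 + 1 + 0 (carry in) = 2 → bit 0, carry out 1
  col 1: 1 + 0 + 1 (carry in) = 2 → bit 0, carry out 1
  col 2: 0 + 0 + 1 (carry in) = 1 → bit 1, carry out 0
  col 3: 1 + 1 + 0 (carry in) = 2 → bit 0, carry out 1
  col 4: 1 + 0 + 1 (carry in) = 2 → bit 0, carry out 1
  col 5: 0 + 0 + 1 (carry in) = 1 → bit 1, carry out 0
  col 6: 1 + 0 + 0 (carry in) = 1 → bit 1, carry out 0
  col 7: 0 + 0 + 0 (carry in) = 0 → bit 0, carry out 0
  col 8: 0 + 1 + 0 (carry in) = 1 → bit 1, carry out 0
  col 9: 1 + 1 + 0 (carry in) = 2 → bit 0, carry out 1
  col 10: 0 + 0 + 1 (carry in) = 1 → bit 1, carry out 0
Reading bits MSB→LSB: 10101100100
Strip leading zeros: 10101100100
= 10101100100


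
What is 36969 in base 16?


Divide by 16 repeatedly:
36969 ÷ 16 = 2310 remainder 9 (9)
2310 ÷ 16 = 144 remainder 6 (6)
144 ÷ 16 = 9 remainder 0 (0)
9 ÷ 16 = 0 remainder 9 (9)
Reading remainders bottom-up:
= 0x9069


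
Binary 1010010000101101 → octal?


Group into 3-bit groups: 001010010000101101
  001 = 1
  010 = 2
  010 = 2
  000 = 0
  101 = 5
  101 = 5
= 0o122055


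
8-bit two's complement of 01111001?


Original: 01111001
Step 1 - Invert all bits: 10000110
Step 2 - Add 1: 10000110 + 1
= 10000111 (represents -121)


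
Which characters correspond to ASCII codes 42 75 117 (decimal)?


Codes (decimal): 42 75 117
Per-code ASCII lookup:
  42  (special character) → '*'
  75  (range 65-90: uppercase, 75 - 65 = 10) → 'K'
  117  (range 97-122: lowercase, 117 - 97 = 20) → 'u'
= '*Ku'


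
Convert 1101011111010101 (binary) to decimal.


Positional values:
Bit 0: 1 × 2^0 = 1
Bit 2: 1 × 2^2 = 4
Bit 4: 1 × 2^4 = 16
Bit 6: 1 × 2^6 = 64
Bit 7: 1 × 2^7 = 128
Bit 8: 1 × 2^8 = 256
Bit 9: 1 × 2^9 = 512
Bit 10: 1 × 2^10 = 1024
Bit 12: 1 × 2^12 = 4096
Bit 14: 1 × 2^14 = 16384
Bit 15: 1 × 2^15 = 32768
Sum = 1 + 4 + 16 + 64 + 128 + 256 + 512 + 1024 + 4096 + 16384 + 32768
= 55253


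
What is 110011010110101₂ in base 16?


Group into 4-bit nibbles: 0110011010110101
  0110 = 6
  0110 = 6
  1011 = B
  0101 = 5
= 0x66B5


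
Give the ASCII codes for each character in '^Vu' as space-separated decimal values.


String: '^Vu'  (3 characters)
Per-character ASCII lookup:
  '^': special character: '^' = 94
  'V': uppercase starts at 65: 'V' = 65 + 21 = 86
  'u': lowercase starts at 97: 'u' = 97 + 20 = 117
= 94 86 117


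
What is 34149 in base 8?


Divide by 8 repeatedly:
34149 ÷ 8 = 4268 remainder 5
4268 ÷ 8 = 533 remainder 4
533 ÷ 8 = 66 remainder 5
66 ÷ 8 = 8 remainder 2
8 ÷ 8 = 1 remainder 0
1 ÷ 8 = 0 remainder 1
Reading remainders bottom-up:
= 0o102545


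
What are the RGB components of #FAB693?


Hex: #FAB693
R = FA₁₆ = 250
G = B6₁₆ = 182
B = 93₁₆ = 147
= RGB(250, 182, 147)


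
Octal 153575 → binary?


Each octal digit → 3 binary bits:
  1 = 001
  5 = 101
  3 = 011
  5 = 101
  7 = 111
  5 = 101
Concatenate: 001 101 011 101 111 101
= 001101011101111101


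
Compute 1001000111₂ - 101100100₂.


Align and subtract column by column (LSB to MSB, borrowing when needed):
  1001000111
- 0101100100
  ----------
  col 0: (1 - 0 borrow-in) - 0 → 1 - 0 = 1, borrow out 0
  col 1: (1 - 0 borrow-in) - 0 → 1 - 0 = 1, borrow out 0
  col 2: (1 - 0 borrow-in) - 1 → 1 - 1 = 0, borrow out 0
  col 3: (0 - 0 borrow-in) - 0 → 0 - 0 = 0, borrow out 0
  col 4: (0 - 0 borrow-in) - 0 → 0 - 0 = 0, borrow out 0
  col 5: (0 - 0 borrow-in) - 1 → borrow from next column: (0+2) - 1 = 1, borrow out 1
  col 6: (1 - 1 borrow-in) - 1 → borrow from next column: (0+2) - 1 = 1, borrow out 1
  col 7: (0 - 1 borrow-in) - 0 → borrow from next column: (-1+2) - 0 = 1, borrow out 1
  col 8: (0 - 1 borrow-in) - 1 → borrow from next column: (-1+2) - 1 = 0, borrow out 1
  col 9: (1 - 1 borrow-in) - 0 → 0 - 0 = 0, borrow out 0
Reading bits MSB→LSB: 0011100011
Strip leading zeros: 11100011
= 11100011


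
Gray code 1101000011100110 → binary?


Gray code: 1101000011100110
MSB stays the same: 1
Each subsequent bit = prev_binary XOR current_gray:
  B[1] = 1 XOR 1 = 0
  B[2] = 0 XOR 0 = 0
  B[3] = 0 XOR 1 = 1
  B[4] = 1 XOR 0 = 1
  B[5] = 1 XOR 0 = 1
  B[6] = 1 XOR 0 = 1
  B[7] = 1 XOR 0 = 1
  B[8] = 1 XOR 1 = 0
  B[9] = 0 XOR 1 = 1
  B[10] = 1 XOR 1 = 0
  B[11] = 0 XOR 0 = 0
  B[12] = 0 XOR 0 = 0
  B[13] = 0 XOR 1 = 1
  B[14] = 1 XOR 1 = 0
  B[15] = 0 XOR 0 = 0
= 1001111101000100 (40772 decimal)


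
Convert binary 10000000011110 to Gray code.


Binary: 10000000011110
Gray code: G = B XOR (B >> 1)
B >> 1 = 01000000001111
10000000011110 XOR 01000000001111:
  1 XOR 0 = 1
  0 XOR 1 = 1
  0 XOR 0 = 0
  0 XOR 0 = 0
  0 XOR 0 = 0
  0 XOR 0 = 0
  0 XOR 0 = 0
  0 XOR 0 = 0
  0 XOR 0 = 0
  1 XOR 0 = 1
  1 XOR 1 = 0
  1 XOR 1 = 0
  1 XOR 1 = 0
  0 XOR 1 = 1
= 11000000010001


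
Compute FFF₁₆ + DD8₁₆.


Align and add column by column (LSB to MSB, each column mod 16 with carry):
  0FFF
+ 0DD8
  ----
  col 0: F(15) + 8(8) + 0 (carry in) = 23 → 7(7), carry out 1
  col 1: F(15) + D(13) + 1 (carry in) = 29 → D(13), carry out 1
  col 2: F(15) + D(13) + 1 (carry in) = 29 → D(13), carry out 1
  col 3: 0(0) + 0(0) + 1 (carry in) = 1 → 1(1), carry out 0
Reading digits MSB→LSB: 1DD7
Strip leading zeros: 1DD7
= 0x1DD7


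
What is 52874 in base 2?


Divide by 2 repeatedly:
52874 ÷ 2 = 26437 remainder 0
26437 ÷ 2 = 13218 remainder 1
13218 ÷ 2 = 6609 remainder 0
6609 ÷ 2 = 3304 remainder 1
3304 ÷ 2 = 1652 remainder 0
1652 ÷ 2 = 826 remainder 0
826 ÷ 2 = 413 remainder 0
413 ÷ 2 = 206 remainder 1
206 ÷ 2 = 103 remainder 0
103 ÷ 2 = 51 remainder 1
51 ÷ 2 = 25 remainder 1
25 ÷ 2 = 12 remainder 1
12 ÷ 2 = 6 remainder 0
6 ÷ 2 = 3 remainder 0
3 ÷ 2 = 1 remainder 1
1 ÷ 2 = 0 remainder 1
Reading remainders bottom-up:
= 1100111010001010


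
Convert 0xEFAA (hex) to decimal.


Positional values:
Position 0: A × 16^0 = 10 × 1 = 10
Position 1: A × 16^1 = 10 × 16 = 160
Position 2: F × 16^2 = 15 × 256 = 3840
Position 3: E × 16^3 = 14 × 4096 = 57344
Sum = 10 + 160 + 3840 + 57344
= 61354


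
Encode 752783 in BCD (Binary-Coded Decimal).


Each digit → 4-bit binary:
  7 → 0111
  5 → 0101
  2 → 0010
  7 → 0111
  8 → 1000
  3 → 0011
= 0111 0101 0010 0111 1000 0011


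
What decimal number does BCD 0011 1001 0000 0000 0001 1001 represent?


Each 4-bit group → digit:
  0011 → 3
  1001 → 9
  0000 → 0
  0000 → 0
  0001 → 1
  1001 → 9
= 390019


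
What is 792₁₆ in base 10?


Positional values:
Position 0: 2 × 16^0 = 2 × 1 = 2
Position 1: 9 × 16^1 = 9 × 16 = 144
Position 2: 7 × 16^2 = 7 × 256 = 1792
Sum = 2 + 144 + 1792
= 1938


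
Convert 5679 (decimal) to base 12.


Divide by 12 repeatedly:
5679 ÷ 12 = 473 remainder 3
473 ÷ 12 = 39 remainder 5
39 ÷ 12 = 3 remainder 3
3 ÷ 12 = 0 remainder 3
Reading remainders bottom-up:
= 3353


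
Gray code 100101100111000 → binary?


Gray code: 100101100111000
MSB stays the same: 1
Each subsequent bit = prev_binary XOR current_gray:
  B[1] = 1 XOR 0 = 1
  B[2] = 1 XOR 0 = 1
  B[3] = 1 XOR 1 = 0
  B[4] = 0 XOR 0 = 0
  B[5] = 0 XOR 1 = 1
  B[6] = 1 XOR 1 = 0
  B[7] = 0 XOR 0 = 0
  B[8] = 0 XOR 0 = 0
  B[9] = 0 XOR 1 = 1
  B[10] = 1 XOR 1 = 0
  B[11] = 0 XOR 1 = 1
  B[12] = 1 XOR 0 = 1
  B[13] = 1 XOR 0 = 1
  B[14] = 1 XOR 0 = 1
= 111001000101111 (29231 decimal)


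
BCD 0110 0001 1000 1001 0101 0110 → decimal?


Each 4-bit group → digit:
  0110 → 6
  0001 → 1
  1000 → 8
  1001 → 9
  0101 → 5
  0110 → 6
= 618956


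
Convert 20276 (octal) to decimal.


Positional values:
Position 0: 6 × 8^0 = 6
Position 1: 7 × 8^1 = 56
Position 2: 2 × 8^2 = 128
Position 3: 0 × 8^3 = 0
Position 4: 2 × 8^4 = 8192
Sum = 6 + 56 + 128 + 0 + 8192
= 8382


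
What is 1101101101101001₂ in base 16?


Group into 4-bit nibbles: 1101101101101001
  1101 = D
  1011 = B
  0110 = 6
  1001 = 9
= 0xDB69


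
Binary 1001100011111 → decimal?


Positional values:
Bit 0: 1 × 2^0 = 1
Bit 1: 1 × 2^1 = 2
Bit 2: 1 × 2^2 = 4
Bit 3: 1 × 2^3 = 8
Bit 4: 1 × 2^4 = 16
Bit 8: 1 × 2^8 = 256
Bit 9: 1 × 2^9 = 512
Bit 12: 1 × 2^12 = 4096
Sum = 1 + 2 + 4 + 8 + 16 + 256 + 512 + 4096
= 4895


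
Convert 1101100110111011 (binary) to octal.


Group into 3-bit groups: 001101100110111011
  001 = 1
  101 = 5
  100 = 4
  110 = 6
  111 = 7
  011 = 3
= 0o154673


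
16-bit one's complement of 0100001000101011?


Original: 0100001000101011
Invert all bits:
  bit 0: 0 → 1
  bit 1: 1 → 0
  bit 2: 0 → 1
  bit 3: 0 → 1
  bit 4: 0 → 1
  bit 5: 0 → 1
  bit 6: 1 → 0
  bit 7: 0 → 1
  bit 8: 0 → 1
  bit 9: 0 → 1
  bit 10: 1 → 0
  bit 11: 0 → 1
  bit 12: 1 → 0
  bit 13: 0 → 1
  bit 14: 1 → 0
  bit 15: 1 → 0
= 1011110111010100


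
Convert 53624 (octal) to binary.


Each octal digit → 3 binary bits:
  5 = 101
  3 = 011
  6 = 110
  2 = 010
  4 = 100
Concatenate: 101 011 110 010 100
= 101011110010100


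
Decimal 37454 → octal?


Divide by 8 repeatedly:
37454 ÷ 8 = 4681 remainder 6
4681 ÷ 8 = 585 remainder 1
585 ÷ 8 = 73 remainder 1
73 ÷ 8 = 9 remainder 1
9 ÷ 8 = 1 remainder 1
1 ÷ 8 = 0 remainder 1
Reading remainders bottom-up:
= 0o111116


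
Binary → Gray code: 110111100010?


Binary: 110111100010
Gray code: G = B XOR (B >> 1)
B >> 1 = 011011110001
110111100010 XOR 011011110001:
  1 XOR 0 = 1
  1 XOR 1 = 0
  0 XOR 1 = 1
  1 XOR 0 = 1
  1 XOR 1 = 0
  1 XOR 1 = 0
  1 XOR 1 = 0
  0 XOR 1 = 1
  0 XOR 0 = 0
  0 XOR 0 = 0
  1 XOR 0 = 1
  0 XOR 1 = 1
= 101100010011


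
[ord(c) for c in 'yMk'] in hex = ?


String: 'yMk'  (3 characters)
Per-character ASCII lookup:
  'y': lowercase starts at 97: 'y' = 97 + 24 = 121 → 0x79
  'M': uppercase starts at 65: 'M' = 65 + 12 = 77 → 0x4D
  'k': lowercase starts at 97: 'k' = 97 + 10 = 107 → 0x6B
= 0x79 0x4D 0x6B


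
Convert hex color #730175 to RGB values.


Hex: #730175
R = 73₁₆ = 115
G = 01₁₆ = 1
B = 75₁₆ = 117
= RGB(115, 1, 117)


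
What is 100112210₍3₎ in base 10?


Positional values (base 3):
  0 × 3^0 = 0 × 1 = 0
  1 × 3^1 = 1 × 3 = 3
  2 × 3^2 = 2 × 9 = 18
  2 × 3^3 = 2 × 27 = 54
  1 × 3^4 = 1 × 81 = 81
  1 × 3^5 = 1 × 243 = 243
  0 × 3^6 = 0 × 729 = 0
  0 × 3^7 = 0 × 2187 = 0
  1 × 3^8 = 1 × 6561 = 6561
Sum = 0 + 3 + 18 + 54 + 81 + 243 + 0 + 0 + 6561
= 6960


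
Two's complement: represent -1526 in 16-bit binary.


Original: 0000010111110110
Step 1 - Invert all bits: 1111101000001001
Step 2 - Add 1: 1111101000001001 + 1
= 1111101000001010 (represents -1526)


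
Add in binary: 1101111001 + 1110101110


Align and add column by column (LSB to MSB, carry propagating):
  01101111001
+ 01110101110
  -----------
  col 0: 1 + 0 + 0 (carry in) = 1 → bit 1, carry out 0
  col 1: 0 + 1 + 0 (carry in) = 1 → bit 1, carry out 0
  col 2: 0 + 1 + 0 (carry in) = 1 → bit 1, carry out 0
  col 3: 1 + 1 + 0 (carry in) = 2 → bit 0, carry out 1
  col 4: 1 + 0 + 1 (carry in) = 2 → bit 0, carry out 1
  col 5: 1 + 1 + 1 (carry in) = 3 → bit 1, carry out 1
  col 6: 1 + 0 + 1 (carry in) = 2 → bit 0, carry out 1
  col 7: 0 + 1 + 1 (carry in) = 2 → bit 0, carry out 1
  col 8: 1 + 1 + 1 (carry in) = 3 → bit 1, carry out 1
  col 9: 1 + 1 + 1 (carry in) = 3 → bit 1, carry out 1
  col 10: 0 + 0 + 1 (carry in) = 1 → bit 1, carry out 0
Reading bits MSB→LSB: 11100100111
Strip leading zeros: 11100100111
= 11100100111


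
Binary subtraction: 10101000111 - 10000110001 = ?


Align and subtract column by column (LSB to MSB, borrowing when needed):
  10101000111
- 10000110001
  -----------
  col 0: (1 - 0 borrow-in) - 1 → 1 - 1 = 0, borrow out 0
  col 1: (1 - 0 borrow-in) - 0 → 1 - 0 = 1, borrow out 0
  col 2: (1 - 0 borrow-in) - 0 → 1 - 0 = 1, borrow out 0
  col 3: (0 - 0 borrow-in) - 0 → 0 - 0 = 0, borrow out 0
  col 4: (0 - 0 borrow-in) - 1 → borrow from next column: (0+2) - 1 = 1, borrow out 1
  col 5: (0 - 1 borrow-in) - 1 → borrow from next column: (-1+2) - 1 = 0, borrow out 1
  col 6: (1 - 1 borrow-in) - 0 → 0 - 0 = 0, borrow out 0
  col 7: (0 - 0 borrow-in) - 0 → 0 - 0 = 0, borrow out 0
  col 8: (1 - 0 borrow-in) - 0 → 1 - 0 = 1, borrow out 0
  col 9: (0 - 0 borrow-in) - 0 → 0 - 0 = 0, borrow out 0
  col 10: (1 - 0 borrow-in) - 1 → 1 - 1 = 0, borrow out 0
Reading bits MSB→LSB: 00100010110
Strip leading zeros: 100010110
= 100010110


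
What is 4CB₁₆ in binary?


Each hex digit → 4 binary bits:
  4 = 0100
  C = 1100
  B = 1011
Concatenate: 0100 1100 1011
= 010011001011


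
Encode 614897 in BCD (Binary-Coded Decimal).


Each digit → 4-bit binary:
  6 → 0110
  1 → 0001
  4 → 0100
  8 → 1000
  9 → 1001
  7 → 0111
= 0110 0001 0100 1000 1001 0111


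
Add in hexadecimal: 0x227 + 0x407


Align and add column by column (LSB to MSB, each column mod 16 with carry):
  0227
+ 0407
  ----
  col 0: 7(7) + 7(7) + 0 (carry in) = 14 → E(14), carry out 0
  col 1: 2(2) + 0(0) + 0 (carry in) = 2 → 2(2), carry out 0
  col 2: 2(2) + 4(4) + 0 (carry in) = 6 → 6(6), carry out 0
  col 3: 0(0) + 0(0) + 0 (carry in) = 0 → 0(0), carry out 0
Reading digits MSB→LSB: 062E
Strip leading zeros: 62E
= 0x62E


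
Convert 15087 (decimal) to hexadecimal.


Divide by 16 repeatedly:
15087 ÷ 16 = 942 remainder 15 (F)
942 ÷ 16 = 58 remainder 14 (E)
58 ÷ 16 = 3 remainder 10 (A)
3 ÷ 16 = 0 remainder 3 (3)
Reading remainders bottom-up:
= 0x3AEF


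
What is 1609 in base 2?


Divide by 2 repeatedly:
1609 ÷ 2 = 804 remainder 1
804 ÷ 2 = 402 remainder 0
402 ÷ 2 = 201 remainder 0
201 ÷ 2 = 100 remainder 1
100 ÷ 2 = 50 remainder 0
50 ÷ 2 = 25 remainder 0
25 ÷ 2 = 12 remainder 1
12 ÷ 2 = 6 remainder 0
6 ÷ 2 = 3 remainder 0
3 ÷ 2 = 1 remainder 1
1 ÷ 2 = 0 remainder 1
Reading remainders bottom-up:
= 11001001001


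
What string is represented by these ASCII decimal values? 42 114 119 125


Codes (decimal): 42 114 119 125
Per-code ASCII lookup:
  42  (special character) → '*'
  114  (range 97-122: lowercase, 114 - 97 = 17) → 'r'
  119  (range 97-122: lowercase, 119 - 97 = 22) → 'w'
  125  (special character) → '}'
= '*rw}'


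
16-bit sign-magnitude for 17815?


Sign bit: 0 (positive)
Magnitude: 17815 = 100010110010111
= 0100010110010111


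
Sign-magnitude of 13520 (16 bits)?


Sign bit: 0 (positive)
Magnitude: 13520 = 011010011010000
= 0011010011010000


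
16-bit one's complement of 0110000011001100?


Original: 0110000011001100
Invert all bits:
  bit 0: 0 → 1
  bit 1: 1 → 0
  bit 2: 1 → 0
  bit 3: 0 → 1
  bit 4: 0 → 1
  bit 5: 0 → 1
  bit 6: 0 → 1
  bit 7: 0 → 1
  bit 8: 1 → 0
  bit 9: 1 → 0
  bit 10: 0 → 1
  bit 11: 0 → 1
  bit 12: 1 → 0
  bit 13: 1 → 0
  bit 14: 0 → 1
  bit 15: 0 → 1
= 1001111100110011


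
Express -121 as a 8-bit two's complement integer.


Original: 01111001
Step 1 - Invert all bits: 10000110
Step 2 - Add 1: 10000110 + 1
= 10000111 (represents -121)


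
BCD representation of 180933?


Each digit → 4-bit binary:
  1 → 0001
  8 → 1000
  0 → 0000
  9 → 1001
  3 → 0011
  3 → 0011
= 0001 1000 0000 1001 0011 0011


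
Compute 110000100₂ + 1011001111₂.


Align and add column by column (LSB to MSB, carry propagating):
  00110000100
+ 01011001111
  -----------
  col 0: 0 + 1 + 0 (carry in) = 1 → bit 1, carry out 0
  col 1: 0 + 1 + 0 (carry in) = 1 → bit 1, carry out 0
  col 2: 1 + 1 + 0 (carry in) = 2 → bit 0, carry out 1
  col 3: 0 + 1 + 1 (carry in) = 2 → bit 0, carry out 1
  col 4: 0 + 0 + 1 (carry in) = 1 → bit 1, carry out 0
  col 5: 0 + 0 + 0 (carry in) = 0 → bit 0, carry out 0
  col 6: 0 + 1 + 0 (carry in) = 1 → bit 1, carry out 0
  col 7: 1 + 1 + 0 (carry in) = 2 → bit 0, carry out 1
  col 8: 1 + 0 + 1 (carry in) = 2 → bit 0, carry out 1
  col 9: 0 + 1 + 1 (carry in) = 2 → bit 0, carry out 1
  col 10: 0 + 0 + 1 (carry in) = 1 → bit 1, carry out 0
Reading bits MSB→LSB: 10001010011
Strip leading zeros: 10001010011
= 10001010011


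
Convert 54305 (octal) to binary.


Each octal digit → 3 binary bits:
  5 = 101
  4 = 100
  3 = 011
  0 = 000
  5 = 101
Concatenate: 101 100 011 000 101
= 101100011000101


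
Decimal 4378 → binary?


Divide by 2 repeatedly:
4378 ÷ 2 = 2189 remainder 0
2189 ÷ 2 = 1094 remainder 1
1094 ÷ 2 = 547 remainder 0
547 ÷ 2 = 273 remainder 1
273 ÷ 2 = 136 remainder 1
136 ÷ 2 = 68 remainder 0
68 ÷ 2 = 34 remainder 0
34 ÷ 2 = 17 remainder 0
17 ÷ 2 = 8 remainder 1
8 ÷ 2 = 4 remainder 0
4 ÷ 2 = 2 remainder 0
2 ÷ 2 = 1 remainder 0
1 ÷ 2 = 0 remainder 1
Reading remainders bottom-up:
= 1000100011010


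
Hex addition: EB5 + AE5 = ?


Align and add column by column (LSB to MSB, each column mod 16 with carry):
  0EB5
+ 0AE5
  ----
  col 0: 5(5) + 5(5) + 0 (carry in) = 10 → A(10), carry out 0
  col 1: B(11) + E(14) + 0 (carry in) = 25 → 9(9), carry out 1
  col 2: E(14) + A(10) + 1 (carry in) = 25 → 9(9), carry out 1
  col 3: 0(0) + 0(0) + 1 (carry in) = 1 → 1(1), carry out 0
Reading digits MSB→LSB: 199A
Strip leading zeros: 199A
= 0x199A


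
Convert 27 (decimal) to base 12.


Divide by 12 repeatedly:
27 ÷ 12 = 2 remainder 3
2 ÷ 12 = 0 remainder 2
Reading remainders bottom-up:
= 23


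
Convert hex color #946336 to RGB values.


Hex: #946336
R = 94₁₆ = 148
G = 63₁₆ = 99
B = 36₁₆ = 54
= RGB(148, 99, 54)


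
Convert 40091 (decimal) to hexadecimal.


Divide by 16 repeatedly:
40091 ÷ 16 = 2505 remainder 11 (B)
2505 ÷ 16 = 156 remainder 9 (9)
156 ÷ 16 = 9 remainder 12 (C)
9 ÷ 16 = 0 remainder 9 (9)
Reading remainders bottom-up:
= 0x9C9B


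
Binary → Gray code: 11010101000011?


Binary: 11010101000011
Gray code: G = B XOR (B >> 1)
B >> 1 = 01101010100001
11010101000011 XOR 01101010100001:
  1 XOR 0 = 1
  1 XOR 1 = 0
  0 XOR 1 = 1
  1 XOR 0 = 1
  0 XOR 1 = 1
  1 XOR 0 = 1
  0 XOR 1 = 1
  1 XOR 0 = 1
  0 XOR 1 = 1
  0 XOR 0 = 0
  0 XOR 0 = 0
  0 XOR 0 = 0
  1 XOR 0 = 1
  1 XOR 1 = 0
= 10111111100010
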